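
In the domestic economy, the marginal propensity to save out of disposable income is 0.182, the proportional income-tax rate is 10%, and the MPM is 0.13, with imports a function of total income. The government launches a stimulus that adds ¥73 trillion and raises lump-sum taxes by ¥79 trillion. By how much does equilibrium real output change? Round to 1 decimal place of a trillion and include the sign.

MPC = 1 − MPS = 1 − 0.182 = 0.818.
Expenditure multiplier = 1/(1 − c(1−t) + m) = 1/(1 − 0.818×0.9 + 0.13) = 1/0.3938 ≈ 2.539.
ΔG contributes k·ΔG = (+¥73 trillion) / 0.3938 ≈ +¥185.4 trillion.
ΔT of +¥79 trillion changes first-round spending by −c·ΔT = −¥64.622 trillion, contributing k·(−c·ΔT) = (−¥64.622 trillion) / 0.3938 ≈ −¥164.1 trillion.
Net ΔY = k(ΔG − c·ΔT) = (+¥8.378 trillion) / 0.3938 ≈ +¥21.3 trillion.

+¥21.3 trillion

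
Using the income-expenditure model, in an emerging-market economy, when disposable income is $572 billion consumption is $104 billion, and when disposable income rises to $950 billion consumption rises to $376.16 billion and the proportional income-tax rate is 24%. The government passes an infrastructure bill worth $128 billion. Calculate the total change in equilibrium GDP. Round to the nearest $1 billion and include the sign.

+$283 billion

MPC = ΔC/ΔYd = (376.16 − 104)/(950 − 572) = 272.16/378 = 0.72.
Government-spending multiplier = 1/(1 − c(1−t)) = 1/(1 − 0.72×0.76) = 1/0.4528 ≈ 2.208.
ΔY = k × ΔG = (+$128 billion) / 0.4528 ≈ +$283 billion.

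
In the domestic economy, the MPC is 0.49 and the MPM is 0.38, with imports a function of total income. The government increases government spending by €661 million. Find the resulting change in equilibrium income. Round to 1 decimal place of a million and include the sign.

+€742.7 million

Spending multiplier = 1/(1 − c + m) = 1/(1 − 0.49 + 0.38) = 1/0.89 ≈ 1.124.
ΔY = k × ΔG = (+€661 million) / 0.89 ≈ +€742.7 million.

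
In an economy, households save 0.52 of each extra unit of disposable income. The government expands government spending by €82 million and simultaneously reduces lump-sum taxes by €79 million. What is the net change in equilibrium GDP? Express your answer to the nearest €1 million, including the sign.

MPC = 1 − MPS = 1 − 0.52 = 0.48.
Expenditure multiplier = 1/(1 − MPC) = 1/(1 − 0.48) = 1/0.52 ≈ 1.923.
ΔG contributes k·ΔG = (+€82 million) / 0.52 ≈ +€157.7 million.
ΔT of −€79 million changes first-round spending by −c·ΔT = +€37.92 million, contributing k·(−c·ΔT) = (+€37.92 million) / 0.52 ≈ +€72.9 million.
Net ΔY = k(ΔG − c·ΔT) = (+€119.92 million) / 0.52 ≈ +€231 million.

+€231 million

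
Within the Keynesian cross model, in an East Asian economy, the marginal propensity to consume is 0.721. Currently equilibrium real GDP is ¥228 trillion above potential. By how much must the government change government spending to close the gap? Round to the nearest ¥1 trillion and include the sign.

−¥64 trillion

Spending multiplier = 1/(1 − MPC) = 1/(1 − 0.721) = 1/0.279 ≈ 3.584.
Need ΔY = −¥228 trillion, so ΔG = ΔY/k = (−¥228 trillion) × 0.279 ≈ −¥64 trillion.
The government should cut government spending by ¥64 trillion.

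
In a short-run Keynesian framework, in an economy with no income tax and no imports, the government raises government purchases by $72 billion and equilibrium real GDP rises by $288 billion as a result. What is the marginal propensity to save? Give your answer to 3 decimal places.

Implied spending multiplier k = ΔY/ΔG = 288/72 = 4.
Since k = 1/(1 − MPC), MPC = 1 − 1/k = 1 − ΔG/ΔY = 1 − 72/288 = 0.750.
MPS = 1 − MPC = 0.250.

0.250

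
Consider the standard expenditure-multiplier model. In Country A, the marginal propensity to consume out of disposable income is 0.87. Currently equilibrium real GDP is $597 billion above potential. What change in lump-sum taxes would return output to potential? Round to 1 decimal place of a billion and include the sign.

Spending multiplier = 1/(1 − MPC) = 1/(1 − 0.87) = 1/0.13 ≈ 7.692.
Tax multiplier = −c·k = −0.87/0.13 ≈ −6.692. Need ΔY = −$597 billion, so ΔT = ΔY/(−c·k) = −(−$597 billion) × 0.13 / 0.87 ≈ +$89.2 billion.
The government should raise lump-sum taxes by $89.2 billion.

+$89.2 billion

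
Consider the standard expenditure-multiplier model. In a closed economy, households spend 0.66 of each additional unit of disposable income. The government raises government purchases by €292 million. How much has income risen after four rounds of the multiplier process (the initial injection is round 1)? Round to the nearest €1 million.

€696 million

Round 1 adds ΔG = €292 million; each later round is MPC = 0.66 times the previous.
After 4 rounds: 292 + 192.72 + 127.1952 + 83.948832 = ΔG·(1 − c^4)/(1 − c) = 292 × (1 − 0.18974736)/0.34 ≈ €696 million.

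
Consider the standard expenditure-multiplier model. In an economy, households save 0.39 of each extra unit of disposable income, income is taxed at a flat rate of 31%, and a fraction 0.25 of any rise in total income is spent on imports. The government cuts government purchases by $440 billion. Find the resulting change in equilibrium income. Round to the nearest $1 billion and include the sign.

−$531 billion

MPC = 1 − MPS = 1 − 0.39 = 0.61.
Expenditure multiplier = 1/(1 − c(1−t) + m) = 1/(1 − 0.61×0.69 + 0.25) = 1/0.8291 ≈ 1.206.
ΔY = k × ΔG = (−$440 billion) / 0.8291 ≈ −$531 billion.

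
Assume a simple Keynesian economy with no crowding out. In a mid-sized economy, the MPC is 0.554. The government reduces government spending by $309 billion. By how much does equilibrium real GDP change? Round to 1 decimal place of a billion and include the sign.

Expenditure multiplier = 1/(1 − MPC) = 1/(1 − 0.554) = 1/0.446 ≈ 2.242.
ΔY = k × ΔG = (−$309 billion) / 0.446 ≈ −$692.8 billion.

−$692.8 billion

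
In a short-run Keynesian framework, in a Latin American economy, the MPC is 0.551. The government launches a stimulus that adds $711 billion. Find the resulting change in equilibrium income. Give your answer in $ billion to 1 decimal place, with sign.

+$1,583.5 billion

Expenditure multiplier = 1/(1 − MPC) = 1/(1 − 0.551) = 1/0.449 ≈ 2.227.
ΔY = k × ΔG = (+$711 billion) / 0.449 ≈ +$1,583.5 billion.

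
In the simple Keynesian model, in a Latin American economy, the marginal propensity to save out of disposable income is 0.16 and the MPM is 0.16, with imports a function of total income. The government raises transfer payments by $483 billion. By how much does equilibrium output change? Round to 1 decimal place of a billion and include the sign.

+$1,267.9 billion

MPC = 1 − MPS = 1 − 0.16 = 0.84.
The transfer change shifts disposable income by +$483 billion, so first-round consumption changes by c·ΔTR = 0.84 × (+$483 billion) = +$405.72 billion.
Expenditure multiplier = 1/(1 − c + m) = 1/(1 − 0.84 + 0.16) = 1/0.32 = 3.125.
The transfer multiplier is c × k = 2.625, so ΔY = k × (c·ΔTR) = (+$405.72 billion) / 0.32 ≈ +$1,267.9 billion.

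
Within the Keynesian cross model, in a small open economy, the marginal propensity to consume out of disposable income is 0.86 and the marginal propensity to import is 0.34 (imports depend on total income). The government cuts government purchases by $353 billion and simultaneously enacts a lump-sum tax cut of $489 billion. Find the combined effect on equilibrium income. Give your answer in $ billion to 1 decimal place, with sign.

+$140.7 billion

Expenditure multiplier = 1/(1 − c + m) = 1/(1 − 0.86 + 0.34) = 1/0.48 ≈ 2.083.
ΔG contributes k·ΔG = (−$353 billion) / 0.48 ≈ −$735.4 billion.
ΔT of −$489 billion changes first-round spending by −c·ΔT = +$420.54 billion, contributing k·(−c·ΔT) = (+$420.54 billion) / 0.48 ≈ +$876.1 billion.
Net ΔY = k(ΔG − c·ΔT) = (+$67.54 billion) / 0.48 ≈ +$140.7 billion.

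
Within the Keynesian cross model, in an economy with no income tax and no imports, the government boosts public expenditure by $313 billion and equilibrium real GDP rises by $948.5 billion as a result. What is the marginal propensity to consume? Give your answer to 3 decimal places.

0.670

Implied spending multiplier k = ΔY/ΔG = 948.5/313 ≈ 3.0304.
Since k = 1/(1 − MPC), MPC = 1 − 1/k = 1 − ΔG/ΔY = 1 − 313/948.5 ≈ 0.670.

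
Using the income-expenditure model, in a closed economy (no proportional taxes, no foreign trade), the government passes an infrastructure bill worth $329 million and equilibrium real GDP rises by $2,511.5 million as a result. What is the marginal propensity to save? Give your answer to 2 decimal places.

0.13

Implied spending multiplier k = ΔY/ΔG = 2,511.5/329 ≈ 7.6337.
Since k = 1/(1 − MPC), MPC = 1 − 1/k = 1 − ΔG/ΔY = 1 − 329/2,511.5 ≈ 0.87.
MPS = 1 − MPC = 0.13.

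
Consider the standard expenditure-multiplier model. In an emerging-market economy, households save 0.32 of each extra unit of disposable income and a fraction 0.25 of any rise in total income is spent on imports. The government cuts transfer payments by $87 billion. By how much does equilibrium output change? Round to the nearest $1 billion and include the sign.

−$104 billion

MPC = 1 − MPS = 1 − 0.32 = 0.68.
The transfer change shifts disposable income by −$87 billion, so first-round consumption changes by c·ΔTR = 0.68 × (−$87 billion) = −$59.16 billion.
Expenditure multiplier = 1/(1 − c + m) = 1/(1 − 0.68 + 0.25) = 1/0.57 ≈ 1.754.
The transfer multiplier is c × k ≈ 1.193, so ΔY = k × (c·ΔTR) = (−$59.16 billion) / 0.57 ≈ −$104 billion.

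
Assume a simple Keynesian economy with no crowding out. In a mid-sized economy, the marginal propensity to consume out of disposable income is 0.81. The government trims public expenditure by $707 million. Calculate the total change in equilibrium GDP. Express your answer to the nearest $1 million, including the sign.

−$3,721 million

Expenditure multiplier = 1/(1 − MPC) = 1/(1 − 0.81) = 1/0.19 ≈ 5.263.
ΔY = k × ΔG = (−$707 million) / 0.19 ≈ −$3,721 million.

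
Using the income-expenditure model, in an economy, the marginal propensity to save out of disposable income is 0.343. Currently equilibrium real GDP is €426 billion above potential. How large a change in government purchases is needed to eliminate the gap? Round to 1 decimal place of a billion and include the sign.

MPC = 1 − MPS = 1 − 0.343 = 0.657.
Spending multiplier = 1/(1 − MPC) = 1/(1 − 0.657) = 1/0.343 ≈ 2.915.
Need ΔY = −€426 billion, so ΔG = ΔY/k = (−€426 billion) × 0.343 ≈ −€146.1 billion.
The government should cut government purchases by €146.1 billion.

−€146.1 billion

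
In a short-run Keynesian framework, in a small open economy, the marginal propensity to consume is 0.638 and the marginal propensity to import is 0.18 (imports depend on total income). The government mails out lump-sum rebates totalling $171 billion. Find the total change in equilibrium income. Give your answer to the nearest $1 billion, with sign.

A lump-sum tax change of −$171 billion shifts disposable income by +$171 billion; first-round consumption changes by −c × ΔT = −0.638 × (−$171 billion) = +$109.098 billion.
Expenditure multiplier = 1/(1 − c + m) = 1/(1 − 0.638 + 0.18) = 1/0.542 ≈ 1.845.
The tax multiplier is −c × k ≈ −1.177, so ΔY = k × (−c·ΔT) = (+$109.098 billion) / 0.542 ≈ +$201 billion.

+$201 billion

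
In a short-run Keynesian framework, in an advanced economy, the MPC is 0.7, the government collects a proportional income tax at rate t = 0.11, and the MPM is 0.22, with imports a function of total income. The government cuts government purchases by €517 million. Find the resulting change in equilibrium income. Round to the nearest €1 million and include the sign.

Spending multiplier = 1/(1 − c(1−t) + m) = 1/(1 − 0.7×0.89 + 0.22) = 1/0.597 ≈ 1.675.
ΔY = k × ΔG = (−€517 million) / 0.597 ≈ −€866 million.

−€866 million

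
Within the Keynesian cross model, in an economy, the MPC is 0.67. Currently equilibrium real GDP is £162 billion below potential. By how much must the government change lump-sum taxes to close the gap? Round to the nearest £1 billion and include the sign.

−£80 billion

Spending multiplier = 1/(1 − MPC) = 1/(1 − 0.67) = 1/0.33 ≈ 3.03.
Tax multiplier = −c·k = −0.67/0.33 ≈ −2.03. Need ΔY = +£162 billion, so ΔT = ΔY/(−c·k) = −(+£162 billion) × 0.33 / 0.67 ≈ −£80 billion.
The government should cut lump-sum taxes by £80 billion.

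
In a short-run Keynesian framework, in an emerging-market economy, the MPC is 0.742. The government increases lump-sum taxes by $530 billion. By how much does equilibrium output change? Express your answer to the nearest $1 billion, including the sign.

A lump-sum tax change of +$530 billion shifts disposable income by −$530 billion; first-round consumption changes by −c × ΔT = −0.742 × (+$530 billion) = −$393.26 billion.
Expenditure multiplier = 1/(1 − MPC) = 1/(1 − 0.742) = 1/0.258 ≈ 3.876.
The tax multiplier is −c × k ≈ −2.876, so ΔY = k × (−c·ΔT) = (−$393.26 billion) / 0.258 ≈ −$1,524 billion.

−$1,524 billion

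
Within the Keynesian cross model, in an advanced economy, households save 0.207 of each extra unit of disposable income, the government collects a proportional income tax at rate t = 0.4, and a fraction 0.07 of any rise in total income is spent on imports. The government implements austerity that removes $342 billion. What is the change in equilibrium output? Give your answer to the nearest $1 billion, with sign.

−$576 billion

MPC = 1 − MPS = 1 − 0.207 = 0.793.
Government-spending multiplier = 1/(1 − c(1−t) + m) = 1/(1 − 0.793×0.6 + 0.07) = 1/0.5942 ≈ 1.683.
ΔY = k × ΔG = (−$342 billion) / 0.5942 ≈ −$576 billion.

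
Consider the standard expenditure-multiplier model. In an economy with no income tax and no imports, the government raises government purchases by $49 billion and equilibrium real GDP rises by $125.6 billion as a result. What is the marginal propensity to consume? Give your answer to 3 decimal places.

0.610

Implied spending multiplier k = ΔY/ΔG = 125.6/49 ≈ 2.5633.
Since k = 1/(1 − MPC), MPC = 1 − 1/k = 1 − ΔG/ΔY = 1 − 49/125.6 ≈ 0.610.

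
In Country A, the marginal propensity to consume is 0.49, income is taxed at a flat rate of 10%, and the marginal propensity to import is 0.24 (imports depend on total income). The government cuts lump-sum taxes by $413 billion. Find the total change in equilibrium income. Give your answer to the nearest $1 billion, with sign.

A lump-sum tax change of −$413 billion shifts disposable income by +$413 billion; first-round consumption changes by −c × ΔT = −0.49 × (−$413 billion) = +$202.37 billion.
Expenditure multiplier = 1/(1 − c(1−t) + m) = 1/(1 − 0.49×0.9 + 0.24) = 1/0.799 ≈ 1.252.
The tax multiplier is −c × k ≈ −0.613, so ΔY = k × (−c·ΔT) = (+$202.37 billion) / 0.799 ≈ +$253 billion.

+$253 billion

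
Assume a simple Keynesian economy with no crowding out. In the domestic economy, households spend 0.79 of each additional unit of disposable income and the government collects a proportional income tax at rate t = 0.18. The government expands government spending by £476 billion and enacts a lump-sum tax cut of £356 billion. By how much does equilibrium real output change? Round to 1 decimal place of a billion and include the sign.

Expenditure multiplier = 1/(1 − c(1−t)) = 1/(1 − 0.79×0.82) = 1/0.3522 ≈ 2.839.
ΔG contributes k·ΔG = (+£476 billion) / 0.3522 ≈ +£1,351.5 billion.
ΔT of −£356 billion changes first-round spending by −c·ΔT = +£281.24 billion, contributing k·(−c·ΔT) = (+£281.24 billion) / 0.3522 ≈ +£798.5 billion.
Net ΔY = k(ΔG − c·ΔT) = (+£757.24 billion) / 0.3522 ≈ +£2,150 billion.

+£2,150.0 billion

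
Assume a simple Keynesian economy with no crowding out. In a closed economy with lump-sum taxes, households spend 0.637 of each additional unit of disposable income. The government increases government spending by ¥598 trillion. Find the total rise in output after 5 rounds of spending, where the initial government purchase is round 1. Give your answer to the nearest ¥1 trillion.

Round 1 adds ΔG = ¥598 trillion; each later round is MPC = 0.637 times the previous.
After 5 rounds: 598 + 380.926 + 242.649862 + 154.567962094 + 98.459791853878 = ΔG·(1 − c^5)/(1 − c) = 598 × (1 − 0.104881082626957)/0.363 ≈ ¥1,475 trillion.

¥1,475 trillion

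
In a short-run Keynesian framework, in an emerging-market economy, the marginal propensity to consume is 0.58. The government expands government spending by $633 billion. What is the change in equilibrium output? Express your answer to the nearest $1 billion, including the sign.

+$1,507 billion

Spending multiplier = 1/(1 − MPC) = 1/(1 − 0.58) = 1/0.42 ≈ 2.381.
ΔY = k × ΔG = (+$633 billion) / 0.42 ≈ +$1,507 billion.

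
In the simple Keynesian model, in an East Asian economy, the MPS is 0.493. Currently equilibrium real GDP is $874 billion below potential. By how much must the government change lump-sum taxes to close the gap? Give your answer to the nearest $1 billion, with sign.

−$850 billion

MPC = 1 − MPS = 1 − 0.493 = 0.507.
Spending multiplier = 1/(1 − MPC) = 1/(1 − 0.507) = 1/0.493 ≈ 2.028.
Tax multiplier = −c·k = −0.507/0.493 ≈ −1.028. Need ΔY = +$874 billion, so ΔT = ΔY/(−c·k) = −(+$874 billion) × 0.493 / 0.507 ≈ −$850 billion.
The government should cut lump-sum taxes by $850 billion.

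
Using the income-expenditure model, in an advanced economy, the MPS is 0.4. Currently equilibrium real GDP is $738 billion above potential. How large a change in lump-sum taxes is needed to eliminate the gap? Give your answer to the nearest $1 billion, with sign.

MPC = 1 − MPS = 1 − 0.4 = 0.6.
Spending multiplier = 1/(1 − MPC) = 1/(1 − 0.6) = 1/0.4 = 2.5.
Tax multiplier = −c·k = −0.6/0.4 = −1.5. Need ΔY = −$738 billion, so ΔT = ΔY/(−c·k) = −(−$738 billion) × 0.4 / 0.6 = +$492 billion.
The government should raise lump-sum taxes by $492 billion.

+$492 billion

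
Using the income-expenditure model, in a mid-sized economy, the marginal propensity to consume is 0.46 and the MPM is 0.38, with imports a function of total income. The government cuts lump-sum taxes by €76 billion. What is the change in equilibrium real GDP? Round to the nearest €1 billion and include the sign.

A lump-sum tax change of −€76 billion shifts disposable income by +€76 billion; first-round consumption changes by −c × ΔT = −0.46 × (−€76 billion) = +€34.96 billion.
Expenditure multiplier = 1/(1 − c + m) = 1/(1 − 0.46 + 0.38) = 1/0.92 ≈ 1.087.
The tax multiplier is −c × k = −0.5, so ΔY = k × (−c·ΔT) = (+€34.96 billion) / 0.92 = +€38 billion.

+€38 billion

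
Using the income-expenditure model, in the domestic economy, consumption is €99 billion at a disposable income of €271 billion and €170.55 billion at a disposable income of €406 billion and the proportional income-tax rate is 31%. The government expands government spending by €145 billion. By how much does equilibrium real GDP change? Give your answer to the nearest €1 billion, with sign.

+€229 billion

MPC = ΔC/ΔYd = (170.55 − 99)/(406 − 271) = 71.55/135 = 0.53.
Government-spending multiplier = 1/(1 − c(1−t)) = 1/(1 − 0.53×0.69) = 1/0.6343 ≈ 1.577.
ΔY = k × ΔG = (+€145 billion) / 0.6343 ≈ +€229 billion.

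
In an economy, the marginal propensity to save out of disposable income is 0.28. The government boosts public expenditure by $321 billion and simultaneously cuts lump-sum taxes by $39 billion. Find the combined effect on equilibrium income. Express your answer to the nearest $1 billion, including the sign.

MPC = 1 − MPS = 1 − 0.28 = 0.72.
Expenditure multiplier = 1/(1 − MPC) = 1/(1 − 0.72) = 1/0.28 ≈ 3.571.
ΔG contributes k·ΔG = (+$321 billion) / 0.28 ≈ +$1,146.4 billion.
ΔT of −$39 billion changes first-round spending by −c·ΔT = +$28.08 billion, contributing k·(−c·ΔT) = (+$28.08 billion) / 0.28 ≈ +$100.3 billion.
Net ΔY = k(ΔG − c·ΔT) = (+$349.08 billion) / 0.28 ≈ +$1,247 billion.

+$1,247 billion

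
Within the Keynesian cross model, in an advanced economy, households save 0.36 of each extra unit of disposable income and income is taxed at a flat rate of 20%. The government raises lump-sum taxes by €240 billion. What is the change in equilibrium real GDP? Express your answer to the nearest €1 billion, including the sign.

−€315 billion

MPC = 1 − MPS = 1 − 0.36 = 0.64.
A lump-sum tax change of +€240 billion shifts disposable income by −€240 billion; first-round consumption changes by −c × ΔT = −0.64 × (+€240 billion) = −€153.6 billion.
Expenditure multiplier = 1/(1 − c(1−t)) = 1/(1 − 0.64×0.8) = 1/0.488 ≈ 2.049.
The tax multiplier is −c × k ≈ −1.311, so ΔY = k × (−c·ΔT) = (−€153.6 billion) / 0.488 ≈ −€315 billion.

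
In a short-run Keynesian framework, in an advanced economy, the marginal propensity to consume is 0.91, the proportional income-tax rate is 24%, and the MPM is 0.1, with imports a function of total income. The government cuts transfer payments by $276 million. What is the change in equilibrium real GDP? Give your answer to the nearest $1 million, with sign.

−$615 million

The transfer change shifts disposable income by −$276 million, so first-round consumption changes by c·ΔTR = 0.91 × (−$276 million) = −$251.16 million.
Expenditure multiplier = 1/(1 − c(1−t) + m) = 1/(1 − 0.91×0.76 + 0.1) = 1/0.4084 ≈ 2.449.
The transfer multiplier is c × k ≈ 2.228, so ΔY = k × (c·ΔTR) = (−$251.16 million) / 0.4084 ≈ −$615 million.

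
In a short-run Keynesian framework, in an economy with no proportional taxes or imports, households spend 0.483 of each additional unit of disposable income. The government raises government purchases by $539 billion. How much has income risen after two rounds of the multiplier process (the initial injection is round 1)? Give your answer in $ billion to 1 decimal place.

Round 1 adds ΔG = $539 billion; each later round is MPC = 0.483 times the previous.
After 2 rounds: 539 + 260.337 = ΔG·(1 − c^2)/(1 − c) = 539 × (1 − 0.233289)/0.517 ≈ $799.3 billion.

$799.3 billion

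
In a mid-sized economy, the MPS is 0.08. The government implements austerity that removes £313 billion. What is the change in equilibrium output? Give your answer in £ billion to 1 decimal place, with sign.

MPC = 1 − MPS = 1 − 0.08 = 0.92.
Government-spending multiplier = 1/(1 − MPC) = 1/(1 − 0.92) = 1/0.08 = 12.5.
ΔY = k × ΔG = (−£313 billion) / 0.08 = −£3,912.5 billion.

−£3,912.5 billion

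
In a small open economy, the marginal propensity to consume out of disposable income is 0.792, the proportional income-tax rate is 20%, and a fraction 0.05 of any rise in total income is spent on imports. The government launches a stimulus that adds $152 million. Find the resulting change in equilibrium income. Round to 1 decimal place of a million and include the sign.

Spending multiplier = 1/(1 − c(1−t) + m) = 1/(1 − 0.792×0.8 + 0.05) = 1/0.4164 ≈ 2.402.
ΔY = k × ΔG = (+$152 million) / 0.4164 ≈ +$365 million.

+$365.0 million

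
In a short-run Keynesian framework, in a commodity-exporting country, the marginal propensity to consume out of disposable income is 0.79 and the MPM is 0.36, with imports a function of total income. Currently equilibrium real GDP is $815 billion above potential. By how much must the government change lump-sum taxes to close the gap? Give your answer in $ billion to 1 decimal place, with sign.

Spending multiplier = 1/(1 − c + m) = 1/(1 − 0.79 + 0.36) = 1/0.57 ≈ 1.754.
Tax multiplier = −c·k = −0.79/0.57 ≈ −1.386. Need ΔY = −$815 billion, so ΔT = ΔY/(−c·k) = −(−$815 billion) × 0.57 / 0.79 ≈ +$588 billion.
The government should raise lump-sum taxes by $588 billion.

+$588.0 billion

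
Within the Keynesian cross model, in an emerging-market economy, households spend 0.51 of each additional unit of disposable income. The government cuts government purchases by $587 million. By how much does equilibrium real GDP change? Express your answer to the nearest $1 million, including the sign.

Expenditure multiplier = 1/(1 − MPC) = 1/(1 − 0.51) = 1/0.49 ≈ 2.041.
ΔY = k × ΔG = (−$587 million) / 0.49 ≈ −$1,198 million.

−$1,198 million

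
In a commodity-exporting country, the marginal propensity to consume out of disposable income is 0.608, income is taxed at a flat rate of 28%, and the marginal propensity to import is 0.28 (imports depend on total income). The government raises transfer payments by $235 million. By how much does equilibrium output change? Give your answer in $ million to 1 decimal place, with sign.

The transfer change shifts disposable income by +$235 million, so first-round consumption changes by c·ΔTR = 0.608 × (+$235 million) = +$142.88 million.
Expenditure multiplier = 1/(1 − c(1−t) + m) = 1/(1 − 0.608×0.72 + 0.28) = 1/0.84224 ≈ 1.187.
The transfer multiplier is c × k ≈ 0.722, so ΔY = k × (c·ΔTR) = (+$142.88 million) / 0.84224 ≈ +$169.6 million.

+$169.6 million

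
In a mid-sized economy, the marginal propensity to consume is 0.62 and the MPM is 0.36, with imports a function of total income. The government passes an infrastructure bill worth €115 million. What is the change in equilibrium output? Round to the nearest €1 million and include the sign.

Government-spending multiplier = 1/(1 − c + m) = 1/(1 − 0.62 + 0.36) = 1/0.74 ≈ 1.351.
ΔY = k × ΔG = (+€115 million) / 0.74 ≈ +€155 million.

+€155 million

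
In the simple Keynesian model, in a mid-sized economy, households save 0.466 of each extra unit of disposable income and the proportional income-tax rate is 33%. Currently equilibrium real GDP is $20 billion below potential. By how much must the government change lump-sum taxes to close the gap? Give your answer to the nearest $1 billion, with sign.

MPC = 1 − MPS = 1 − 0.466 = 0.534.
Spending multiplier = 1/(1 − c(1−t)) = 1/(1 − 0.534×0.67) = 1/0.64222 ≈ 1.557.
Tax multiplier = −c·k = −0.534/0.64222 ≈ −0.831. Need ΔY = +$20 billion, so ΔT = ΔY/(−c·k) = −(+$20 billion) × 0.64222 / 0.534 ≈ −$24 billion.
The government should cut lump-sum taxes by $24 billion.

−$24 billion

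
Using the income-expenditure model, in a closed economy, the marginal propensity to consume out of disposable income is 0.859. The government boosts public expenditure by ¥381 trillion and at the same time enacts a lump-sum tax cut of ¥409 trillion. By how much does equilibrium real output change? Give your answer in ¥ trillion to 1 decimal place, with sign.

Expenditure multiplier = 1/(1 − MPC) = 1/(1 − 0.859) = 1/0.141 ≈ 7.092.
ΔG contributes k·ΔG = (+¥381 trillion) / 0.141 ≈ +¥2,702.1 trillion.
ΔT of −¥409 trillion changes first-round spending by −c·ΔT = +¥351.331 trillion, contributing k·(−c·ΔT) = (+¥351.331 trillion) / 0.141 ≈ +¥2,491.7 trillion.
Net ΔY = k(ΔG − c·ΔT) = (+¥732.331 trillion) / 0.141 ≈ +¥5,193.8 trillion.

+¥5,193.8 trillion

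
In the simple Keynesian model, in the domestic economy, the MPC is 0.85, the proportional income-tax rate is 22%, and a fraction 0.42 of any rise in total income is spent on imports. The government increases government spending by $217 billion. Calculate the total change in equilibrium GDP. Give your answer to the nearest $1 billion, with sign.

+$287 billion

Expenditure multiplier = 1/(1 − c(1−t) + m) = 1/(1 − 0.85×0.78 + 0.42) = 1/0.757 ≈ 1.321.
ΔY = k × ΔG = (+$217 billion) / 0.757 ≈ +$287 billion.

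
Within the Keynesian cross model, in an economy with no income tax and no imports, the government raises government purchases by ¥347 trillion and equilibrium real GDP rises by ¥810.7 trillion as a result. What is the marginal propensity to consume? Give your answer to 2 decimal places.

Implied spending multiplier k = ΔY/ΔG = 810.7/347 ≈ 2.3363.
Since k = 1/(1 − MPC), MPC = 1 − 1/k = 1 − ΔG/ΔY = 1 − 347/810.7 ≈ 0.57.

0.57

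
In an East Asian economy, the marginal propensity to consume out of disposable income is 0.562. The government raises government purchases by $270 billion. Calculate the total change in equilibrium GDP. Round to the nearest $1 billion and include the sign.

Spending multiplier = 1/(1 − MPC) = 1/(1 − 0.562) = 1/0.438 ≈ 2.283.
ΔY = k × ΔG = (+$270 billion) / 0.438 ≈ +$616 billion.

+$616 billion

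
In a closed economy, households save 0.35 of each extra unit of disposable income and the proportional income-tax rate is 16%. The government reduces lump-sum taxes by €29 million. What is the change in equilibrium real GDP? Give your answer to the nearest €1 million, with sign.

+€42 million

MPC = 1 − MPS = 1 − 0.35 = 0.65.
A lump-sum tax change of −€29 million shifts disposable income by +€29 million; first-round consumption changes by −c × ΔT = −0.65 × (−€29 million) = +€18.85 million.
Expenditure multiplier = 1/(1 − c(1−t)) = 1/(1 − 0.65×0.84) = 1/0.454 ≈ 2.203.
The tax multiplier is −c × k ≈ −1.432, so ΔY = k × (−c·ΔT) = (+€18.85 million) / 0.454 ≈ +€42 million.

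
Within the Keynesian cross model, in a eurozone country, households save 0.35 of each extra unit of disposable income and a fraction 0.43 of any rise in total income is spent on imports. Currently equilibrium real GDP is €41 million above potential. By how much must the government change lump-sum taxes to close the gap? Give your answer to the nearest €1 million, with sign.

+€49 million

MPC = 1 − MPS = 1 − 0.35 = 0.65.
Spending multiplier = 1/(1 − c + m) = 1/(1 − 0.65 + 0.43) = 1/0.78 ≈ 1.282.
Tax multiplier = −c·k = −0.65/0.78 ≈ −0.833. Need ΔY = −€41 million, so ΔT = ΔY/(−c·k) = −(−€41 million) × 0.78 / 0.65 ≈ +€49 million.
The government should raise lump-sum taxes by €49 million.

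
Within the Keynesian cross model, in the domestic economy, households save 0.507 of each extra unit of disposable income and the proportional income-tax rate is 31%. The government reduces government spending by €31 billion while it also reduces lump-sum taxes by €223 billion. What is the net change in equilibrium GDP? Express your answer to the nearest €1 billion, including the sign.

MPC = 1 − MPS = 1 − 0.507 = 0.493.
Expenditure multiplier = 1/(1 − c(1−t)) = 1/(1 − 0.493×0.69) = 1/0.65983 ≈ 1.516.
ΔG contributes k·ΔG = (−€31 billion) / 0.65983 ≈ −€47 billion.
ΔT of −€223 billion changes first-round spending by −c·ΔT = +€109.939 billion, contributing k·(−c·ΔT) = (+€109.939 billion) / 0.65983 ≈ +€166.6 billion.
Net ΔY = k(ΔG − c·ΔT) = (+€78.939 billion) / 0.65983 ≈ +€120 billion.

+€120 billion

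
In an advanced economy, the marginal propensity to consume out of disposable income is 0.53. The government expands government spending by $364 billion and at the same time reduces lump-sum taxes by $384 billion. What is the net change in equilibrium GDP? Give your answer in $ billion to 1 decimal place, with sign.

+$1,207.5 billion

Expenditure multiplier = 1/(1 − MPC) = 1/(1 − 0.53) = 1/0.47 ≈ 2.128.
ΔG contributes k·ΔG = (+$364 billion) / 0.47 ≈ +$774.5 billion.
ΔT of −$384 billion changes first-round spending by −c·ΔT = +$203.52 billion, contributing k·(−c·ΔT) = (+$203.52 billion) / 0.47 ≈ +$433 billion.
Net ΔY = k(ΔG − c·ΔT) = (+$567.52 billion) / 0.47 ≈ +$1,207.5 billion.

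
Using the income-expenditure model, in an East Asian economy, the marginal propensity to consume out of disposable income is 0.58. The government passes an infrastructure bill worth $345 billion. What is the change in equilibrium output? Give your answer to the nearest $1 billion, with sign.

+$821 billion

Spending multiplier = 1/(1 − MPC) = 1/(1 − 0.58) = 1/0.42 ≈ 2.381.
ΔY = k × ΔG = (+$345 billion) / 0.42 ≈ +$821 billion.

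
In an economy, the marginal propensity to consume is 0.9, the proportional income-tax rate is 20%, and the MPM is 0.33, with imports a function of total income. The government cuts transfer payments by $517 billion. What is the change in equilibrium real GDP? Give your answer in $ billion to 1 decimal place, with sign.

−$762.8 billion

The transfer change shifts disposable income by −$517 billion, so first-round consumption changes by c·ΔTR = 0.9 × (−$517 billion) = −$465.3 billion.
Expenditure multiplier = 1/(1 − c(1−t) + m) = 1/(1 − 0.9×0.8 + 0.33) = 1/0.61 ≈ 1.639.
The transfer multiplier is c × k ≈ 1.475, so ΔY = k × (c·ΔTR) = (−$465.3 billion) / 0.61 ≈ −$762.8 billion.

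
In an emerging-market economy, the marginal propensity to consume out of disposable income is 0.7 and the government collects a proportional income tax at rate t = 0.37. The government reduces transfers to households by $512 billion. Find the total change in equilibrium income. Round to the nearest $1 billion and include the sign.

The transfer change shifts disposable income by −$512 billion, so first-round consumption changes by c·ΔTR = 0.7 × (−$512 billion) = −$358.4 billion.
Expenditure multiplier = 1/(1 − c(1−t)) = 1/(1 − 0.7×0.63) = 1/0.559 ≈ 1.789.
The transfer multiplier is c × k ≈ 1.252, so ΔY = k × (c·ΔTR) = (−$358.4 billion) / 0.559 ≈ −$641 billion.

−$641 billion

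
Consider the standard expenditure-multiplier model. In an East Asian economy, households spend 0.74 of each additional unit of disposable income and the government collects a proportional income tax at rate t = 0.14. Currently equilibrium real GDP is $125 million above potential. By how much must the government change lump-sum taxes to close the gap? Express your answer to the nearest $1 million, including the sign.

Spending multiplier = 1/(1 − c(1−t)) = 1/(1 − 0.74×0.86) = 1/0.3636 ≈ 2.75.
Tax multiplier = −c·k = −0.74/0.3636 ≈ −2.035. Need ΔY = −$125 million, so ΔT = ΔY/(−c·k) = −(−$125 million) × 0.3636 / 0.74 ≈ +$61 million.
The government should raise lump-sum taxes by $61 million.

+$61 million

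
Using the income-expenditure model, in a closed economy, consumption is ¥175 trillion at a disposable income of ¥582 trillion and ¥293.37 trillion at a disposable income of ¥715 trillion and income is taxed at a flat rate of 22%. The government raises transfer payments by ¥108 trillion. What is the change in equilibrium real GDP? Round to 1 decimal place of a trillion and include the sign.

+¥314.3 trillion

MPC = ΔC/ΔYd = (293.37 − 175)/(715 − 582) = 118.37/133 = 0.89.
The transfer change shifts disposable income by +¥108 trillion, so first-round consumption changes by c·ΔTR = 0.89 × (+¥108 trillion) = +¥96.12 trillion.
Expenditure multiplier = 1/(1 − c(1−t)) = 1/(1 − 0.89×0.78) = 1/0.3058 ≈ 3.27.
The transfer multiplier is c × k ≈ 2.91, so ΔY = k × (c·ΔTR) = (+¥96.12 trillion) / 0.3058 ≈ +¥314.3 trillion.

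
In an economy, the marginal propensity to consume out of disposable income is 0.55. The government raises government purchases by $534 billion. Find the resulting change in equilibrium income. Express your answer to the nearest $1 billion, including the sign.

+$1,187 billion

Government-spending multiplier = 1/(1 − MPC) = 1/(1 − 0.55) = 1/0.45 ≈ 2.222.
ΔY = k × ΔG = (+$534 billion) / 0.45 ≈ +$1,187 billion.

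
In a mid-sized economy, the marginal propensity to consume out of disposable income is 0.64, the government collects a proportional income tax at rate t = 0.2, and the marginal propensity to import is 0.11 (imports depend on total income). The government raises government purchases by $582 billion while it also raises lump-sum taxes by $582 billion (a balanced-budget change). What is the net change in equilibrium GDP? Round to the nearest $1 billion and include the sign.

+$350 billion

Expenditure multiplier = 1/(1 − c(1−t) + m) = 1/(1 − 0.64×0.8 + 0.11) = 1/0.598 ≈ 1.672.
ΔG contributes k·ΔG = (+$582 billion) / 0.598 ≈ +$973.2 billion.
ΔT of +$582 billion changes first-round spending by −c·ΔT = −$372.48 billion, contributing k·(−c·ΔT) = (−$372.48 billion) / 0.598 ≈ −$622.9 billion.
Net ΔY = k(ΔG − c·ΔT) = (+$209.52 billion) / 0.598 ≈ +$350 billion.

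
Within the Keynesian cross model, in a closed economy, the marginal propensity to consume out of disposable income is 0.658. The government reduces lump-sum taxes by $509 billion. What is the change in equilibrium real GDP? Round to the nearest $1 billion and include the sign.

+$979 billion

A lump-sum tax change of −$509 billion shifts disposable income by +$509 billion; first-round consumption changes by −c × ΔT = −0.658 × (−$509 billion) = +$334.922 billion.
Expenditure multiplier = 1/(1 − MPC) = 1/(1 − 0.658) = 1/0.342 ≈ 2.924.
The tax multiplier is −c × k ≈ −1.924, so ΔY = k × (−c·ΔT) = (+$334.922 billion) / 0.342 ≈ +$979 billion.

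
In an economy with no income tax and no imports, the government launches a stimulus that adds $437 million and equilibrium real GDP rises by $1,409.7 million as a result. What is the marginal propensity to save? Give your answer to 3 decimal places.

Implied spending multiplier k = ΔY/ΔG = 1,409.7/437 ≈ 3.2259.
Since k = 1/(1 − MPC), MPC = 1 − 1/k = 1 − ΔG/ΔY = 1 − 437/1,409.7 ≈ 0.690.
MPS = 1 − MPC = 0.310.

0.310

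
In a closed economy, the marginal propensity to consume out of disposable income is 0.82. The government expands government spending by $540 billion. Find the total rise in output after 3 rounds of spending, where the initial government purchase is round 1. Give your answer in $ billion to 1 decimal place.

Round 1 adds ΔG = $540 billion; each later round is MPC = 0.82 times the previous.
After 3 rounds: 540 + 442.8 + 363.096 = ΔG·(1 − c^3)/(1 − c) = 540 × (1 − 0.551368)/0.18 ≈ $1,345.9 billion.

$1,345.9 billion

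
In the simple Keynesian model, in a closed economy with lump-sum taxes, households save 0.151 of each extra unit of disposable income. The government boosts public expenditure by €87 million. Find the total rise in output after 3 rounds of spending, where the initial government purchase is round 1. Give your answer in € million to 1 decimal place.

€223.6 million

MPC = 1 − MPS = 1 − 0.151 = 0.849.
Round 1 adds ΔG = €87 million; each later round is MPC = 0.849 times the previous.
After 3 rounds: 87 + 73.863 + 62.709687 = ΔG·(1 − c^3)/(1 − c) = 87 × (1 − 0.611960049)/0.151 ≈ €223.6 million.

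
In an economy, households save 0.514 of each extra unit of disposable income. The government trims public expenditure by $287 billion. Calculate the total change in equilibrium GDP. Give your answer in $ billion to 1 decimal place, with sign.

−$558.4 billion

MPC = 1 − MPS = 1 − 0.514 = 0.486.
Spending multiplier = 1/(1 − MPC) = 1/(1 − 0.486) = 1/0.514 ≈ 1.946.
ΔY = k × ΔG = (−$287 billion) / 0.514 ≈ −$558.4 billion.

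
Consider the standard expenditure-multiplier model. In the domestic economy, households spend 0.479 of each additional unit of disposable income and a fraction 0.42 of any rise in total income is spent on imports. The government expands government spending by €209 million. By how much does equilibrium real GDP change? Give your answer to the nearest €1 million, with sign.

+€222 million

Expenditure multiplier = 1/(1 − c + m) = 1/(1 − 0.479 + 0.42) = 1/0.941 ≈ 1.063.
ΔY = k × ΔG = (+€209 million) / 0.941 ≈ +€222 million.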